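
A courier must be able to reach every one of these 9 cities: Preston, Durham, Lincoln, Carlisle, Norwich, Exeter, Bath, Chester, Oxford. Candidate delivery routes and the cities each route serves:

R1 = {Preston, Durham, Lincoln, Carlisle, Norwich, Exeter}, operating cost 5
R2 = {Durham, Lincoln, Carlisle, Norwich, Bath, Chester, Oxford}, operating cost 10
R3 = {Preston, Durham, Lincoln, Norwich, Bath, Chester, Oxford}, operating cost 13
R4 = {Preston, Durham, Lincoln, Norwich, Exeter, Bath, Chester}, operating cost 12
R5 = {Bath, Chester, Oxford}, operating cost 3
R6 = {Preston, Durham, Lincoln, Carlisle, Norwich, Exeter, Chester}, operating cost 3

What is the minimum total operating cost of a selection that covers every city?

R5, R6 cover every city at operating cost 3 + 3 = 6.
Any cover uses at least 2 routes; among all covering selections none totals below 6.

6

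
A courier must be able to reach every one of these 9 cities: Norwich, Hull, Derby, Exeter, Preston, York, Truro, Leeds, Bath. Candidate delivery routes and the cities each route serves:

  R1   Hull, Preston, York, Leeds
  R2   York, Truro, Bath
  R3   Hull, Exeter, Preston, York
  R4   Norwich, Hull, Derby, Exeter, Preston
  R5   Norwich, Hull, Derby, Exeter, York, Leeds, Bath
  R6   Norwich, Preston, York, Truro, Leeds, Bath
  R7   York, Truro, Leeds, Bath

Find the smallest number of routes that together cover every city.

R4, R6 together cover {Norwich, Hull, Derby, Exeter, Preston, York, Truro, Leeds, Bath} — every city.
No single route contains all 9 cities, so 2 is optimal.

2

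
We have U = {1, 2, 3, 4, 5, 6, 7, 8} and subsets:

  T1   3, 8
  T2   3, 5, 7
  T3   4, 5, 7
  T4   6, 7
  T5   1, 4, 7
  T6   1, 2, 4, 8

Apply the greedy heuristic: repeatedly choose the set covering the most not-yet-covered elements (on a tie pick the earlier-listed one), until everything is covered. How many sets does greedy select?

Pick 1: T6 covers 4 new elements (1, 2, 4, 8).
Pick 2: T2 covers 3 new elements (3, 5, 7).
Pick 3: T4 covers 1 new elements (6).
Greedy uses 3 sets.

3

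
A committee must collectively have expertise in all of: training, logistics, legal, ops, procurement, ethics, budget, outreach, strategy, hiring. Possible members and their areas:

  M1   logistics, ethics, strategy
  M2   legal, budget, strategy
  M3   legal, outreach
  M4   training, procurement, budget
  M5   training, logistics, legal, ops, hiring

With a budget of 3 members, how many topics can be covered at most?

Choosing M1, M4, M5 covers {training, logistics, legal, ops, procurement, ethics, budget, strategy, hiring} — 9 topics.
No choice of 3 members does better; here outreach is left uncovered.

9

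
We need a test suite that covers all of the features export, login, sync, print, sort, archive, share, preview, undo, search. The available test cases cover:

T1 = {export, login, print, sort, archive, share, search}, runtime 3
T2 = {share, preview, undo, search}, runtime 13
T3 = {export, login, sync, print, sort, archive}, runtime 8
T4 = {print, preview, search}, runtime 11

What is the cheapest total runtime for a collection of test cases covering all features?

21

T2, T3 cover every feature at runtime 13 + 8 = 21.
Any cover uses at least 2 test cases; among all covering selections none totals below 21.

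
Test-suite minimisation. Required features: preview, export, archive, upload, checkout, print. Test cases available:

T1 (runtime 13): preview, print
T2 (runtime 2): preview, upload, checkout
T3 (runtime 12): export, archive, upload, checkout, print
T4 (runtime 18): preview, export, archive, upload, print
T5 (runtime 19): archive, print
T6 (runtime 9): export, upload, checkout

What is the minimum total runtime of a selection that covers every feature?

14

T2, T3 cover every feature at runtime 2 + 12 = 14.
Any cover uses at least 2 test cases; among all covering selections none totals below 14.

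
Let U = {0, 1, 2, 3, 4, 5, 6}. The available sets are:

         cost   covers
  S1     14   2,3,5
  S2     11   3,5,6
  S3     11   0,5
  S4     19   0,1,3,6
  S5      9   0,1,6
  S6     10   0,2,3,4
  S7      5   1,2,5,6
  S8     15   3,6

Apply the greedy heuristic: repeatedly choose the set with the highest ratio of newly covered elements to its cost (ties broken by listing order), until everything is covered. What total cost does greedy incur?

15

Pick 1: S7 adds 4 new (1, 2, 5, 6) at cost 5 (ratio 4/5).
Pick 2: S6 adds 3 new (0, 3, 4) at cost 10 (ratio 3/10).
Greedy total cost: 5 + 10 = 15.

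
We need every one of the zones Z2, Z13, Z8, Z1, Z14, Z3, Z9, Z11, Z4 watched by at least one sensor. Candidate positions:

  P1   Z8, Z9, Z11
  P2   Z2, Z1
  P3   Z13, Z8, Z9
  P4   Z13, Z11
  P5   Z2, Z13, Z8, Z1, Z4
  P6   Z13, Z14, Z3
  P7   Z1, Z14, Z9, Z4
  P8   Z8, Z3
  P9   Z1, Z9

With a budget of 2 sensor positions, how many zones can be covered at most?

7

Choosing P1, P5 covers {Z2, Z13, Z8, Z1, Z9, Z11, Z4} — 7 zones.
No choice of 2 sensor positions does better; here Z14, Z3 are left uncovered.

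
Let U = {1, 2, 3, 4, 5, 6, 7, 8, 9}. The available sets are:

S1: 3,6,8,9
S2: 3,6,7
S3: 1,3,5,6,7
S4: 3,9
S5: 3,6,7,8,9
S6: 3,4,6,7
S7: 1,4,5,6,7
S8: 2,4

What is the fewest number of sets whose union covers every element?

3

S1, S3, S8 together cover {1, 2, 3, 4, 5, 6, 7, 8, 9} — every element.
No 2 of the 8 sets cover everything (all 28 pairs fall short), so 3 is minimum.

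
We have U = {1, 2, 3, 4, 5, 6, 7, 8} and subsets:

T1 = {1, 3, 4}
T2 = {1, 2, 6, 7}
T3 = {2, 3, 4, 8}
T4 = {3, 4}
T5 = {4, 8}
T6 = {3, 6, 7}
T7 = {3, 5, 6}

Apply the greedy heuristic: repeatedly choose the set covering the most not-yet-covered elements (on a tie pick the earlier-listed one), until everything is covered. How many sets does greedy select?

Pick 1: T2 covers 4 new elements (1, 2, 6, 7).
Pick 2: T3 covers 3 new elements (3, 4, 8).
Pick 3: T7 covers 1 new elements (5).
Greedy uses 3 sets.

3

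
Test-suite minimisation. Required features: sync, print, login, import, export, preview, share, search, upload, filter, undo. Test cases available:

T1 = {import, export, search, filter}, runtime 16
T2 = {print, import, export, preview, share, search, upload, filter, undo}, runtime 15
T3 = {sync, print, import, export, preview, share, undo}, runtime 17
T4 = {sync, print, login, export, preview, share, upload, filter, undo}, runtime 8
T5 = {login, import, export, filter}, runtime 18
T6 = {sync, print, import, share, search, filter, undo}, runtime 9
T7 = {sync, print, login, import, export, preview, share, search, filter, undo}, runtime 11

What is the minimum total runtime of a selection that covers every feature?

T4, T6 cover every feature at runtime 8 + 9 = 17.
Any cover uses at least 2 test cases; among all covering selections none totals below 17.

17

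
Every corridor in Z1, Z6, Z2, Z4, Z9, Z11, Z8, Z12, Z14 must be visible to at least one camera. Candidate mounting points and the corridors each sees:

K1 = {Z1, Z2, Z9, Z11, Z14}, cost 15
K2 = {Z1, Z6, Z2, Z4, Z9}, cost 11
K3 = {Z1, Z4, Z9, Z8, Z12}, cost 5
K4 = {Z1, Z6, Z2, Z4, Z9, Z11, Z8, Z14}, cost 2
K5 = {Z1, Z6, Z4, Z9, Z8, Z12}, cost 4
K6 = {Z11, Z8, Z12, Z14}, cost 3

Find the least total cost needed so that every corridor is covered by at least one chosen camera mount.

K4, K6 cover every corridor at cost 2 + 3 = 5.
Any cover uses at least 2 camera mounts; among all covering selections none totals below 5.

5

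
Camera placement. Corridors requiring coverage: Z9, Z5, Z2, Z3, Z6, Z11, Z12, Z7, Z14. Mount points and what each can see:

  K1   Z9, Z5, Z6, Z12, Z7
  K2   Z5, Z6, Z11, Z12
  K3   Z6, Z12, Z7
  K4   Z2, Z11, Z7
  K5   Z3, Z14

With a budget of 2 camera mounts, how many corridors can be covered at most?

7

Choosing K1, K4 covers {Z9, Z5, Z2, Z6, Z11, Z12, Z7} — 7 corridors.
No choice of 2 camera mounts does better; here Z3, Z14 are left uncovered.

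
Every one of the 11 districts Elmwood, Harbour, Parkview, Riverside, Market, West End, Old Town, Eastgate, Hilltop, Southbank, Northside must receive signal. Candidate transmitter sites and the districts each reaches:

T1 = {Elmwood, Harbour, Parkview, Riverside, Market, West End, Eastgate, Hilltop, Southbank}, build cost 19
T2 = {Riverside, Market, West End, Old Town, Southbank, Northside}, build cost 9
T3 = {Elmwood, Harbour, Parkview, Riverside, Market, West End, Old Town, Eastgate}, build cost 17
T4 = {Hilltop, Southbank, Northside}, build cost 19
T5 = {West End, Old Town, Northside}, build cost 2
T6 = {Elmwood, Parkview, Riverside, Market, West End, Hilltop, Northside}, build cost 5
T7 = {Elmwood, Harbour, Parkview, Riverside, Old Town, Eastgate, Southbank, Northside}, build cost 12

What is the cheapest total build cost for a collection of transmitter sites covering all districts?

T6, T7 cover every district at build cost 5 + 12 = 17.
Any cover uses at least 2 transmitter sites; among all covering selections none totals below 17.
Greedy by coverage-per-build cost would pick T5, T6, T7 for 19 — worse than the optimum 17.

17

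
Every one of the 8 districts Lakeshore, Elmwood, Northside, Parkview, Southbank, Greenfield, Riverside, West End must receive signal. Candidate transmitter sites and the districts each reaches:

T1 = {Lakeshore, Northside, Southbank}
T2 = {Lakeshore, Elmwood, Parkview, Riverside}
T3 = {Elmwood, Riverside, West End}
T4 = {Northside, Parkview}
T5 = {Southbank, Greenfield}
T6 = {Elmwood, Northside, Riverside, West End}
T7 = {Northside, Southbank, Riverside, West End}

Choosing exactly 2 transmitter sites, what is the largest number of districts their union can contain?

7

Choosing T2, T7 covers {Lakeshore, Elmwood, Northside, Parkview, Southbank, Riverside, West End} — 7 districts.
No choice of 2 transmitter sites does better; here Greenfield is left uncovered.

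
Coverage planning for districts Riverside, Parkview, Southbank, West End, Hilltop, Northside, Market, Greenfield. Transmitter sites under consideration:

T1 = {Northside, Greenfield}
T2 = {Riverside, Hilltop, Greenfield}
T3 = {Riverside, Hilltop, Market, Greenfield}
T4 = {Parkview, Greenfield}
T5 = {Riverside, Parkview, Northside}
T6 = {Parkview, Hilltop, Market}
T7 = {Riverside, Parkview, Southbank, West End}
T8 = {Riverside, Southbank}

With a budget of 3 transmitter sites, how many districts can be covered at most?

8

Choosing T1, T3, T7 covers {Riverside, Parkview, Southbank, West End, Hilltop, Northside, Market, Greenfield} — 8 districts.
That is all 8 districts.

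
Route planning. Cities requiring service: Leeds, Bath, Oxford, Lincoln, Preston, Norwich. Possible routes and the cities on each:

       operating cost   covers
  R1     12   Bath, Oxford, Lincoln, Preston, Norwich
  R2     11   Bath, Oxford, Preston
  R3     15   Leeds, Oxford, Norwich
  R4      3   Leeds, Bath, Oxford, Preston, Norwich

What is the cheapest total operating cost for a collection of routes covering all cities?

R1, R4 cover every city at operating cost 12 + 3 = 15.
Any cover uses at least 2 routes; among all covering selections none totals below 15.

15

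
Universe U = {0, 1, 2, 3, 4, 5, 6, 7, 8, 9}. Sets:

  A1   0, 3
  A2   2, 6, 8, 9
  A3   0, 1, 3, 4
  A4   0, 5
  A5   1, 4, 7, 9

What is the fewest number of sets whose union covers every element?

4

A1, A2, A4, A5 together cover {0, 1, 2, 3, 4, 5, 6, 7, 8, 9} — every element.
No 3 of the 5 sets cover everything (all 10 triples fall short), so 4 is minimum.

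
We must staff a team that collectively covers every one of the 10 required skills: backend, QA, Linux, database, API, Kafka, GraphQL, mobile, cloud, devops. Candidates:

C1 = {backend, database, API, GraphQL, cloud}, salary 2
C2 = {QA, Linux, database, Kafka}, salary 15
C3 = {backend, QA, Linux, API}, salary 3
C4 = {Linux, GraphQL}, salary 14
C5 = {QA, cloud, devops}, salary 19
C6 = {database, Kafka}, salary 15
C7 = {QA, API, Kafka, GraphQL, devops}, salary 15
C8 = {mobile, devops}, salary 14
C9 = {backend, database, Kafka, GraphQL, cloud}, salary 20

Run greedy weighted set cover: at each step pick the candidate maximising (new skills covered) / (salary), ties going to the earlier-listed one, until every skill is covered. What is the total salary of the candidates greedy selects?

Pick 1: C1 adds 5 new (backend, database, API, GraphQL, cloud) at salary 2 (ratio 5/2).
Pick 2: C3 adds 2 new (QA, Linux) at salary 3 (ratio 2/3).
Pick 3: C8 adds 2 new (mobile, devops) at salary 14 (ratio 2/14).
Pick 4: C2 adds 1 new (Kafka) at salary 15 (ratio 1/15).
Greedy total salary: 2 + 3 + 14 + 15 = 34. (The true optimum is 31, so greedy overshoots here.)

34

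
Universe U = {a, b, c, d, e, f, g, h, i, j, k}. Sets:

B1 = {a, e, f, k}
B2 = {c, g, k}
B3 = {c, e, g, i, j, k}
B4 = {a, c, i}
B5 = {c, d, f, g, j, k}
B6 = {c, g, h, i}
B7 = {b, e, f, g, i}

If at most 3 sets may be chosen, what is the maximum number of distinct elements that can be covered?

Choosing B1, B5, B6 covers {a, c, d, e, f, g, h, i, j, k} — 10 elements.
No choice of 3 sets does better; here b is left uncovered.

10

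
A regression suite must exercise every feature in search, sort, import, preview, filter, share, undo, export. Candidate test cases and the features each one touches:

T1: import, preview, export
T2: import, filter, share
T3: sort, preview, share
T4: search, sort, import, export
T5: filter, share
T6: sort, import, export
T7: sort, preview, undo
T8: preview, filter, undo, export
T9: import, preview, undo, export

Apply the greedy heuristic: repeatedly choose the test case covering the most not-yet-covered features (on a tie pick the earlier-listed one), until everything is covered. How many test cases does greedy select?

3

Pick 1: T4 covers 4 new features (search, sort, import, export).
Pick 2: T8 covers 3 new features (preview, filter, undo).
Pick 3: T2 covers 1 new features (share).
Greedy uses 3 test cases.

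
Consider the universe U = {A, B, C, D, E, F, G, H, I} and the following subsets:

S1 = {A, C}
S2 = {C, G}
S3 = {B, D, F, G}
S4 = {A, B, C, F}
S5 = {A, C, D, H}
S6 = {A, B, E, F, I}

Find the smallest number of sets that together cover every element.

S2, S5, S6 together cover {A, B, C, D, E, F, G, H, I} — every element.
No 2 of the 6 sets cover everything (all 15 pairs fall short), so 3 is minimum.

3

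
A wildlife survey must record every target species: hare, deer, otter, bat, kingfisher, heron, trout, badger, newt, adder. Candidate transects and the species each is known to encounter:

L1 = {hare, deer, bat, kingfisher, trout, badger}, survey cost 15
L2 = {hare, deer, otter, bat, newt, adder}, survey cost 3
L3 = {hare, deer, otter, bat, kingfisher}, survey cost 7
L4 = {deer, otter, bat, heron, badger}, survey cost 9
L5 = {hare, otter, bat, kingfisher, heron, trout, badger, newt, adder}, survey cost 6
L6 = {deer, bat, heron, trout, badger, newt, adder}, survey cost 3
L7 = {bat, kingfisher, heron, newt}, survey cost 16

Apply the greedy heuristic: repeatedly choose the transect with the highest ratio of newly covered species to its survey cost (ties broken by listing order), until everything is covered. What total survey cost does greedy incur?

12

Pick 1: L6 adds 7 new (deer, bat, heron, trout, badger, newt, adder) at survey cost 3 (ratio 7/3).
Pick 2: L2 adds 2 new (hare, otter) at survey cost 3 (ratio 2/3).
Pick 3: L5 adds 1 new (kingfisher) at survey cost 6 (ratio 1/6).
Greedy total survey cost: 3 + 3 + 6 = 12. (The true optimum is 9, so greedy overshoots here.)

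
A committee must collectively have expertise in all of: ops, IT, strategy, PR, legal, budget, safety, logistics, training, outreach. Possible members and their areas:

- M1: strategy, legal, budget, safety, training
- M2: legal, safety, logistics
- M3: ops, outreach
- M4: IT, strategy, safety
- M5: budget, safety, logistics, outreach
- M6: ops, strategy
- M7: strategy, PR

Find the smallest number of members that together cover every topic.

M1, M2, M3, M4, M7 together cover {ops, IT, strategy, PR, legal, budget, safety, logistics, training, outreach} — every topic.
No 4 of the 7 members cover everything (all 35 size-4 selections fall short), so 5 is minimum.

5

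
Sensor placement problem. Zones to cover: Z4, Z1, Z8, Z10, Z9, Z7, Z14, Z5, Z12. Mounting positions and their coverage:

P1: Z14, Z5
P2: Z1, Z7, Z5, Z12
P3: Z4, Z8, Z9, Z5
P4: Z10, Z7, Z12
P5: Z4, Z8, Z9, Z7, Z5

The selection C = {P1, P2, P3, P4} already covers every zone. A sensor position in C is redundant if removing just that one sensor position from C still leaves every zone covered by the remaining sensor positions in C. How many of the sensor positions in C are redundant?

0

Drop P1: Z14 uncovered — not redundant.
Drop P2: Z1 uncovered — not redundant.
Drop P3: Z4, Z8, Z9 uncovered — not redundant.
Drop P4: Z10 uncovered — not redundant.
None of the sensor positions in C is redundant.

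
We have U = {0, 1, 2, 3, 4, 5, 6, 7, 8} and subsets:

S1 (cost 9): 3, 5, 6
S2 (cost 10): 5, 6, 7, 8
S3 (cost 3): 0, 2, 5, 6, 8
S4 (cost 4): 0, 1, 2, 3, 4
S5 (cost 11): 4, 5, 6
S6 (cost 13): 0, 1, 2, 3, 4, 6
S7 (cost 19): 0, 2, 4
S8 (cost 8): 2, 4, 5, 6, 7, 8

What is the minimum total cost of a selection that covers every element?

S4, S8 cover every element at cost 4 + 8 = 12.
Any cover uses at least 2 sets; among all covering selections none totals below 12.
Greedy by coverage-per-cost would pick S3, S4, S8 for 15 — worse than the optimum 12.

12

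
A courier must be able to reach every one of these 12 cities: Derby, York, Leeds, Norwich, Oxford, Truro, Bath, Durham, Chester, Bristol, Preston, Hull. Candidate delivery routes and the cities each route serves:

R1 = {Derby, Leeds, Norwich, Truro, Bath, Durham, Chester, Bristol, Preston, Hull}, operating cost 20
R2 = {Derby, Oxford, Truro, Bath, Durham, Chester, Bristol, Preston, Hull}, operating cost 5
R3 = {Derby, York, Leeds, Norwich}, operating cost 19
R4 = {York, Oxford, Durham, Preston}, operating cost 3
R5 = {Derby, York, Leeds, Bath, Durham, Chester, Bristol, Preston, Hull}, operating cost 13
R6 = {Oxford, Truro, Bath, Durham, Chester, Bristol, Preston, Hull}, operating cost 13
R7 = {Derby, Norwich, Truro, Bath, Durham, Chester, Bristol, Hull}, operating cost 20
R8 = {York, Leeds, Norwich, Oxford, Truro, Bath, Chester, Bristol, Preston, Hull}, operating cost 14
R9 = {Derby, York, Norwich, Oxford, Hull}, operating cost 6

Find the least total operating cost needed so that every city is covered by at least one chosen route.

R2, R8 cover every city at operating cost 5 + 14 = 19.
Any cover uses at least 2 routes; among all covering selections none totals below 19.

19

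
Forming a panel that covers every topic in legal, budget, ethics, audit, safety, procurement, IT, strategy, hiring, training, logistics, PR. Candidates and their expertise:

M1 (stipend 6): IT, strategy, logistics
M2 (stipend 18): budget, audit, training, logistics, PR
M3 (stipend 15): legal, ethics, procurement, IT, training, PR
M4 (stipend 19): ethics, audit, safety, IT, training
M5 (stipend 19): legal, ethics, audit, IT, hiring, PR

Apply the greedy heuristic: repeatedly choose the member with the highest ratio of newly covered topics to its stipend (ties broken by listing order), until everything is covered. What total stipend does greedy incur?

77

Pick 1: M1 adds 3 new (IT, strategy, logistics) at stipend 6 (ratio 3/6).
Pick 2: M3 adds 5 new (legal, ethics, procurement, training, PR) at stipend 15 (ratio 5/15).
Pick 3: M2 adds 2 new (budget, audit) at stipend 18 (ratio 2/18).
Pick 4: M4 adds 1 new (safety) at stipend 19 (ratio 1/19).
Pick 5: M5 adds 1 new (hiring) at stipend 19 (ratio 1/19).
Greedy total stipend: 6 + 15 + 18 + 19 + 19 = 77.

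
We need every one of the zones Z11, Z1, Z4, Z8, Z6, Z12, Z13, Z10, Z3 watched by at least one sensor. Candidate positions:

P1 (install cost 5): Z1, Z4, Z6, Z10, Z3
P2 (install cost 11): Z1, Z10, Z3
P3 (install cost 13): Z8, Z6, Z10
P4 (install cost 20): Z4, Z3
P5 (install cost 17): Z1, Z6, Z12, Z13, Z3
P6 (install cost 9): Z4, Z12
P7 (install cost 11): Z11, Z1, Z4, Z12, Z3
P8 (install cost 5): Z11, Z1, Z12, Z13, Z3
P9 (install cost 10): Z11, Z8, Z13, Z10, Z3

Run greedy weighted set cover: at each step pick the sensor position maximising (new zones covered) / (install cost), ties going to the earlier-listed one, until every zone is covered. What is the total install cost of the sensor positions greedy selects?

Pick 1: P1 adds 5 new (Z1, Z4, Z6, Z10, Z3) at install cost 5 (ratio 5/5).
Pick 2: P8 adds 3 new (Z11, Z12, Z13) at install cost 5 (ratio 3/5).
Pick 3: P9 adds 1 new (Z8) at install cost 10 (ratio 1/10).
Greedy total install cost: 5 + 5 + 10 = 20.

20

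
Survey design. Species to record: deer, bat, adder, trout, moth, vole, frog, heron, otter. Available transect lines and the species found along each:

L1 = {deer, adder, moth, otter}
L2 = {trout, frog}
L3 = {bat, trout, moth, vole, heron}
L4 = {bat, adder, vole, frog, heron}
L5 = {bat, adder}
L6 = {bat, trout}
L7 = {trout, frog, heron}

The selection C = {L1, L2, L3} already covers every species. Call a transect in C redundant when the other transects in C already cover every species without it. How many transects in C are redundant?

0

Drop L1: deer, adder, otter uncovered — not redundant.
Drop L2: frog uncovered — not redundant.
Drop L3: bat, vole, heron uncovered — not redundant.
None of the transects in C is redundant.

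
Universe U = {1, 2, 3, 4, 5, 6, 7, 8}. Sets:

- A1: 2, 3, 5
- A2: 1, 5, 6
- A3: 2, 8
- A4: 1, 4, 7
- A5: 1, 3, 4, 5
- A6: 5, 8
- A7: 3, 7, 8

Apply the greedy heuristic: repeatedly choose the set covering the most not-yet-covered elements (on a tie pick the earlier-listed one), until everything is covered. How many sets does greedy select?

4

Pick 1: A5 covers 4 new elements (1, 3, 4, 5).
Pick 2: A3 covers 2 new elements (2, 8).
Pick 3: A2 covers 1 new elements (6).
Pick 4: A4 covers 1 new elements (7).
Greedy uses 4 sets.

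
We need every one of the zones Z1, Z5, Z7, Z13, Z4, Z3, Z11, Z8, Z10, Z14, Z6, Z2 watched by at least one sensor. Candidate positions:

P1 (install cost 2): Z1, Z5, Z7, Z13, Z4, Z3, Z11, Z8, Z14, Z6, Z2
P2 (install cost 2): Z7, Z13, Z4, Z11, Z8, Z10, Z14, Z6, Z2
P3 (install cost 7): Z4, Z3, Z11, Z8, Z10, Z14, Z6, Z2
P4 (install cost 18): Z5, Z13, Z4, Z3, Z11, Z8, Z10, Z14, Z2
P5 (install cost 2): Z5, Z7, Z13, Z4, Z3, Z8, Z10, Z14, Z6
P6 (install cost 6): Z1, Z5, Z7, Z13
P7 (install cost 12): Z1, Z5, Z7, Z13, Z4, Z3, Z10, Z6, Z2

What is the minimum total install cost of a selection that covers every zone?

4

P1, P2 cover every zone at install cost 2 + 2 = 4.
Any cover uses at least 2 sensor positions; among all covering selections none totals below 4.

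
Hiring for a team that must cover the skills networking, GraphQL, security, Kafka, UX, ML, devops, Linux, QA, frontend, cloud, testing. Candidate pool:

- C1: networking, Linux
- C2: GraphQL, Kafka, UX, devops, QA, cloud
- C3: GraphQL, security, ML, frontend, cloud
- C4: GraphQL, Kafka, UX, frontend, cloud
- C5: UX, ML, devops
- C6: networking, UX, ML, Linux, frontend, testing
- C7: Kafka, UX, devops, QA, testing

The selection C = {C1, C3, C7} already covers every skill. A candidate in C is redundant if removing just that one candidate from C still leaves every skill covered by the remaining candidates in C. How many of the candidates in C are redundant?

0

Drop C1: networking, Linux uncovered — not redundant.
Drop C3: GraphQL, security, ML, frontend, … uncovered — not redundant.
Drop C7: Kafka, UX, devops, QA, … uncovered — not redundant.
None of the candidates in C is redundant.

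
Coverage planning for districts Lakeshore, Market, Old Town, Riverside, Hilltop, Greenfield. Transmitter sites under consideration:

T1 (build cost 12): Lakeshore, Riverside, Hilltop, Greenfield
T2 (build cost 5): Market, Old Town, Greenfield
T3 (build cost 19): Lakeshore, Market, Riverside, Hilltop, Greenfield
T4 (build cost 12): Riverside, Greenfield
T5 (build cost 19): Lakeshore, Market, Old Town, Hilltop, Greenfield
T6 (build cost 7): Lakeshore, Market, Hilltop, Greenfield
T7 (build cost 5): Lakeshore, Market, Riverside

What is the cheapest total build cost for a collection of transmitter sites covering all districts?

T1, T2 cover every district at build cost 12 + 5 = 17.
Any cover uses at least 2 transmitter sites; among all covering selections none totals below 17.

17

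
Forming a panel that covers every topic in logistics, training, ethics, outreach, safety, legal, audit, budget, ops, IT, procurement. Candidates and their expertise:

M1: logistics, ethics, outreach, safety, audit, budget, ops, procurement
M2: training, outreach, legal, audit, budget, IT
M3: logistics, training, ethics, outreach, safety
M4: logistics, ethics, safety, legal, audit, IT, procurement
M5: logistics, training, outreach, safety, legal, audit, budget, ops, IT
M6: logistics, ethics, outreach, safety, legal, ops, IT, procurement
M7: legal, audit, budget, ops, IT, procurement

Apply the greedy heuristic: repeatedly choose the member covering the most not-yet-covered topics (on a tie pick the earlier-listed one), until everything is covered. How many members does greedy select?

Pick 1: M5 covers 9 new topics (logistics, training, outreach, safety, legal, audit, budget, ops, IT).
Pick 2: M1 covers 2 new topics (ethics, procurement).
Greedy uses 2 members.

2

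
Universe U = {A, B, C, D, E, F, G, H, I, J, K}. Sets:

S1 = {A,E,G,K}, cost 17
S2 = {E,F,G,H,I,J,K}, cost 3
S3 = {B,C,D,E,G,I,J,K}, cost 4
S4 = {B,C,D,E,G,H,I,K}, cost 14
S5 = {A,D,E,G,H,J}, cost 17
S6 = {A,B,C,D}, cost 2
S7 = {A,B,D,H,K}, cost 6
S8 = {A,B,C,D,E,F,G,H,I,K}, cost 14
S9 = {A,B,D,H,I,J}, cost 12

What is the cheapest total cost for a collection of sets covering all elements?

5

S2, S6 cover every element at cost 3 + 2 = 5.
Any cover uses at least 2 sets; among all covering selections none totals below 5.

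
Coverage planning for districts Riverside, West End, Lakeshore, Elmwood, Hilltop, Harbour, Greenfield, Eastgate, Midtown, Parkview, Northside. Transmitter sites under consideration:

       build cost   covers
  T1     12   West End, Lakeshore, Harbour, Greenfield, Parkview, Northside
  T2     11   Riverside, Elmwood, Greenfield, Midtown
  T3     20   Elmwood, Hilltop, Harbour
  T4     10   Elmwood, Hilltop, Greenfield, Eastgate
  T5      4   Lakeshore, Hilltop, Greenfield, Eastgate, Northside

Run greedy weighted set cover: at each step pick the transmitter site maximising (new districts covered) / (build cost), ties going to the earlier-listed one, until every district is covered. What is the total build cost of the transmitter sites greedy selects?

27

Pick 1: T5 adds 5 new (Lakeshore, Hilltop, Greenfield, Eastgate, Northside) at build cost 4 (ratio 5/4).
Pick 2: T2 adds 3 new (Riverside, Elmwood, Midtown) at build cost 11 (ratio 3/11).
Pick 3: T1 adds 3 new (West End, Harbour, Parkview) at build cost 12 (ratio 3/12).
Greedy total build cost: 4 + 11 + 12 = 27.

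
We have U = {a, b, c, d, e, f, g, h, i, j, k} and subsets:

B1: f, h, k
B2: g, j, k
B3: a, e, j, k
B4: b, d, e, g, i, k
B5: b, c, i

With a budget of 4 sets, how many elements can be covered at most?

11

Choosing B1, B3, B4, B5 covers {a, b, c, d, e, f, g, h, i, j, k} — 11 elements.
That is all 11 elements.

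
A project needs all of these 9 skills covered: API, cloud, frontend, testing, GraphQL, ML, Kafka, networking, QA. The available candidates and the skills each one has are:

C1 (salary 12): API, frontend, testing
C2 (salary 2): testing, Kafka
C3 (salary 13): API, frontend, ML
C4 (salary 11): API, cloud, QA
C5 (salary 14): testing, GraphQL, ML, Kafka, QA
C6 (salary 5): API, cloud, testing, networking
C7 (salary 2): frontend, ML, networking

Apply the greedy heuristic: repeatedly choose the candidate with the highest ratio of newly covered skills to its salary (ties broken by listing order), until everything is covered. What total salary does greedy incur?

Pick 1: C7 adds 3 new (frontend, ML, networking) at salary 2 (ratio 3/2).
Pick 2: C2 adds 2 new (testing, Kafka) at salary 2 (ratio 2/2).
Pick 3: C6 adds 2 new (API, cloud) at salary 5 (ratio 2/5).
Pick 4: C5 adds 2 new (GraphQL, QA) at salary 14 (ratio 2/14).
Greedy total salary: 2 + 2 + 5 + 14 = 23. (The true optimum is 21, so greedy overshoots here.)

23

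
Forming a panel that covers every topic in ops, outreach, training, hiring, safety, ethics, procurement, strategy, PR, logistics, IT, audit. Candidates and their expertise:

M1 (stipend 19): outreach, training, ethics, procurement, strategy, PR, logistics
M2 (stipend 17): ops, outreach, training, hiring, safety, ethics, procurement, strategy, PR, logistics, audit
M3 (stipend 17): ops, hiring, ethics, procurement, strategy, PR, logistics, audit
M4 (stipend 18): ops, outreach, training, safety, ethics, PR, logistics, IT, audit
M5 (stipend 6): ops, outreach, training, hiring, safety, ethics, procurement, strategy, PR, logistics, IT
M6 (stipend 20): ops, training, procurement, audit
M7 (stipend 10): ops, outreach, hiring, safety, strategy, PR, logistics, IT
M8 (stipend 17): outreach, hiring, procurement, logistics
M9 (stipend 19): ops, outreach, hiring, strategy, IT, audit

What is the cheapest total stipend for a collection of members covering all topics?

M2, M5 cover every topic at stipend 17 + 6 = 23.
Any cover uses at least 2 members; among all covering selections none totals below 23.

23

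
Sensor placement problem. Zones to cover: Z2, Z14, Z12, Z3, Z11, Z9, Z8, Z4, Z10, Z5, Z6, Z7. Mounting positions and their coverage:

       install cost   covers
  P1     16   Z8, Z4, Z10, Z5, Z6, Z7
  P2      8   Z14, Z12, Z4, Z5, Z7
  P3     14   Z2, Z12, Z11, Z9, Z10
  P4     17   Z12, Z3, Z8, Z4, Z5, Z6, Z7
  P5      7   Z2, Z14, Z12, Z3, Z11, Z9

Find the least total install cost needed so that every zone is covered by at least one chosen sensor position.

23

P1, P5 cover every zone at install cost 16 + 7 = 23.
Any cover uses at least 2 sensor positions; among all covering selections none totals below 23.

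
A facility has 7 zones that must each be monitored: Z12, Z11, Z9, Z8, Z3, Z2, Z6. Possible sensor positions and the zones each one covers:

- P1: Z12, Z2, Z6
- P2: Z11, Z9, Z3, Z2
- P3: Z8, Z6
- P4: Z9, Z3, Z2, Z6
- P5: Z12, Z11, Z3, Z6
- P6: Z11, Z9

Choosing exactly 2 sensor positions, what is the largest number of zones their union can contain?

Choosing P1, P2 covers {Z12, Z11, Z9, Z3, Z2, Z6} — 6 zones.
No choice of 2 sensor positions does better; here Z8 is left uncovered.

6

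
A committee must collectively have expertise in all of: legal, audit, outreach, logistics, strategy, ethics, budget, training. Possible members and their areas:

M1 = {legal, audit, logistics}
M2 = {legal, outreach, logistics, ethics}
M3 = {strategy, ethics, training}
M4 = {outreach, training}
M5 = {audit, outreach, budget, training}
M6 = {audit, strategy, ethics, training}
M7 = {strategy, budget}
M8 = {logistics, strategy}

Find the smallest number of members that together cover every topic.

3

M1, M3, M5 together cover {legal, audit, outreach, logistics, strategy, ethics, budget, training} — every topic.
No 2 of the 8 members cover everything (all 28 pairs fall short), so 3 is minimum.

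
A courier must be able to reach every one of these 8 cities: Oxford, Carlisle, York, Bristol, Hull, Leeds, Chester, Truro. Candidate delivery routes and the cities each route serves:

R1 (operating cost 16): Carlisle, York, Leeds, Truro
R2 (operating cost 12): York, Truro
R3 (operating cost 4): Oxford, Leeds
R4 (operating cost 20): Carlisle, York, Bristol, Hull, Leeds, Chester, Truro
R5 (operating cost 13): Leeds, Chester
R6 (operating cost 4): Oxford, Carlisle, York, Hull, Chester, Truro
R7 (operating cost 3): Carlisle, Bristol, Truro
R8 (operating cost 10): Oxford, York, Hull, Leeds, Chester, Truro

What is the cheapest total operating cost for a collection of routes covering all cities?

R3, R6, R7 cover every city at operating cost 4 + 4 + 3 = 11.
Any cover uses at least 2 routes; among all covering selections none totals below 11.

11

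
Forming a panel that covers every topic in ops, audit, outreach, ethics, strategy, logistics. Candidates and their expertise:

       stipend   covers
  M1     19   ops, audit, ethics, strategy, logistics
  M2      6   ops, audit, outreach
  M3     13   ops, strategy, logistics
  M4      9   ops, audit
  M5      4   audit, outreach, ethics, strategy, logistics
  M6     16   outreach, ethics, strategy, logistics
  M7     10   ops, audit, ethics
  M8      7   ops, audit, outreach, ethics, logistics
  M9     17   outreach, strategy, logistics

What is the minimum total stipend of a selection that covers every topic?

10

M2, M5 cover every topic at stipend 6 + 4 = 10.
Any cover uses at least 2 members; among all covering selections none totals below 10.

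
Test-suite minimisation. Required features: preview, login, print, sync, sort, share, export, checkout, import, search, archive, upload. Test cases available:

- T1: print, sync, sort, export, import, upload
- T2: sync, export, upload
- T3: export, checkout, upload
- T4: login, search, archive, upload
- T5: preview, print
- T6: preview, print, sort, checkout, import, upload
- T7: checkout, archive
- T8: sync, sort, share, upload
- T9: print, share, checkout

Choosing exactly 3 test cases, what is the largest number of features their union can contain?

Choosing T1, T4, T6 covers {preview, login, print, sync, sort, export, checkout, import, search, archive, upload} — 11 features.
No choice of 3 test cases does better; here share is left uncovered.

11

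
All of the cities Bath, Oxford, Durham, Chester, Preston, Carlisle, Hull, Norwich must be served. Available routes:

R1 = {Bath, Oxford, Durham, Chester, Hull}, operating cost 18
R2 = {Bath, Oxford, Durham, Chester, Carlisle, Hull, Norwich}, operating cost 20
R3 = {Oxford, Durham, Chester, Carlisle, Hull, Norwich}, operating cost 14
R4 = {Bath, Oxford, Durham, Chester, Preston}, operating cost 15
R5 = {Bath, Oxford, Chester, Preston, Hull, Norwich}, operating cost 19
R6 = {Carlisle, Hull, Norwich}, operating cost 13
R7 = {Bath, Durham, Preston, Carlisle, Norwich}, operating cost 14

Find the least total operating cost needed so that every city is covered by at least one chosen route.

R3, R7 cover every city at operating cost 14 + 14 = 28.
Any cover uses at least 2 routes; among all covering selections none totals below 28.

28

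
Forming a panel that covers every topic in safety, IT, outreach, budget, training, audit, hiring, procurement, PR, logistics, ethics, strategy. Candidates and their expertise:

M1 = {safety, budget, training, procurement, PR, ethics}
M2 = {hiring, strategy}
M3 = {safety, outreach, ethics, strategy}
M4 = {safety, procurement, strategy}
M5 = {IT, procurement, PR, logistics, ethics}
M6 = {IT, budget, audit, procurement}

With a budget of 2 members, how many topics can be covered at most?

Choosing M1, M2 covers {safety, budget, training, hiring, procurement, PR, ethics, strategy} — 8 topics.
No choice of 2 members does better; here IT, outreach, audit, logistics are left uncovered.

8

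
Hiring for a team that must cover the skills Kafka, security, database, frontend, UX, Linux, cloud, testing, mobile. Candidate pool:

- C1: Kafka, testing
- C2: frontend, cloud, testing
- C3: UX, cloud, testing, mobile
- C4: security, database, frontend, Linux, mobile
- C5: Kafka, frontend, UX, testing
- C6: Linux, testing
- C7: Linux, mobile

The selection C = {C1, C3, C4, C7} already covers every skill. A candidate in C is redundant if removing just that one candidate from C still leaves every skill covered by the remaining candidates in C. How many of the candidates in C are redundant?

Drop C1: Kafka uncovered — not redundant.
Drop C3: UX, cloud uncovered — not redundant.
Drop C4: security, database, frontend uncovered — not redundant.
Drop C7: the rest still cover every skill — redundant.
1 redundant: C7.

1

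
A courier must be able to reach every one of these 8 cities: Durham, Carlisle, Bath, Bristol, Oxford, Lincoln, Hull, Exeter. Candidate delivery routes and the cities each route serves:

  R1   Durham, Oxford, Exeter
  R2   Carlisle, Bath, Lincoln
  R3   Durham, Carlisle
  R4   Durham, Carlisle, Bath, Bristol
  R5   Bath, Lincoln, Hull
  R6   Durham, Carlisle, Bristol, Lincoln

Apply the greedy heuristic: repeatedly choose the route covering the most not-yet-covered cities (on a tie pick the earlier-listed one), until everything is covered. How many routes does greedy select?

Pick 1: R4 covers 4 new cities (Durham, Carlisle, Bath, Bristol).
Pick 2: R1 covers 2 new cities (Oxford, Exeter).
Pick 3: R5 covers 2 new cities (Lincoln, Hull).
Greedy uses 3 routes.

3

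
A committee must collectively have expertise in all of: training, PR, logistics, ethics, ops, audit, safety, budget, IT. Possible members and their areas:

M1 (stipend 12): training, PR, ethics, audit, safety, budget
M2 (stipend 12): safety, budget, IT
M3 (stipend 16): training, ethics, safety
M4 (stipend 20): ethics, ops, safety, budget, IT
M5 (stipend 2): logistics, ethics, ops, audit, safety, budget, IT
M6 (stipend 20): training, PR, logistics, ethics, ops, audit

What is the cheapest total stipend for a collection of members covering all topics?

M1, M5 cover every topic at stipend 12 + 2 = 14.
Any cover uses at least 2 members; among all covering selections none totals below 14.

14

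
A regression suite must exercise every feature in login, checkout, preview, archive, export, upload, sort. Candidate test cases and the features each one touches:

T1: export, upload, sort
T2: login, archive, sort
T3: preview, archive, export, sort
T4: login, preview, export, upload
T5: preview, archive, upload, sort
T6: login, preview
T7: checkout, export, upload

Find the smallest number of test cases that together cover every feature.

3

T2, T3, T7 together cover {login, checkout, preview, archive, export, upload, sort} — every feature.
No 2 of the 7 test cases cover everything (all 21 pairs fall short), so 3 is minimum.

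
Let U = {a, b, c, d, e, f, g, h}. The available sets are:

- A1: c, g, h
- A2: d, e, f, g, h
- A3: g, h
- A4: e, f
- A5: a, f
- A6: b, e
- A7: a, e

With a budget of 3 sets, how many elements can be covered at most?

Choosing A1, A2, A5 covers {a, c, d, e, f, g, h} — 7 elements.
No choice of 3 sets does better; here b is left uncovered.

7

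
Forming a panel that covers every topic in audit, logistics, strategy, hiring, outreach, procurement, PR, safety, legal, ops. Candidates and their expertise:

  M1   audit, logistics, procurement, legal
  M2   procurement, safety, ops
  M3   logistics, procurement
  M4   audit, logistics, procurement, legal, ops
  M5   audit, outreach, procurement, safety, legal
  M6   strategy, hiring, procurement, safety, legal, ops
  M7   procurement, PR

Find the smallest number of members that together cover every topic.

M1, M5, M6, M7 together cover {audit, logistics, strategy, hiring, outreach, procurement, PR, safety, legal, ops} — every topic.
No 3 of the 7 members cover everything (all 35 triples fall short), so 4 is minimum.

4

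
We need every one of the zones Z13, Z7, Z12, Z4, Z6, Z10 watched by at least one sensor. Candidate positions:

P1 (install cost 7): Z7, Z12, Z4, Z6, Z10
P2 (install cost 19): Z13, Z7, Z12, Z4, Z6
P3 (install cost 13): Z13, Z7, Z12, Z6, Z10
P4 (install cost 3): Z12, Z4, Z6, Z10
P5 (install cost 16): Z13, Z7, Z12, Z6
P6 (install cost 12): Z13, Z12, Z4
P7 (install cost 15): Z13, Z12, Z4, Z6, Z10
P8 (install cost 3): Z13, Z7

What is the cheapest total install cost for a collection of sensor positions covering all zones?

6

P4, P8 cover every zone at install cost 3 + 3 = 6.
Any cover uses at least 2 sensor positions; among all covering selections none totals below 6.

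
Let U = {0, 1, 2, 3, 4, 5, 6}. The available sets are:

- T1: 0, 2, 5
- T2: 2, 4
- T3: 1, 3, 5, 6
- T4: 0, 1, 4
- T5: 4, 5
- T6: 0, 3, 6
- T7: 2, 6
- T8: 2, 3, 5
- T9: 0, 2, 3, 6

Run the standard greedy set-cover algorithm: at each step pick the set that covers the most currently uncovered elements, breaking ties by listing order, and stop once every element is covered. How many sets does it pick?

Pick 1: T3 covers 4 new elements (1, 3, 5, 6).
Pick 2: T1 covers 2 new elements (0, 2).
Pick 3: T2 covers 1 new elements (4).
Greedy uses 3 sets.

3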